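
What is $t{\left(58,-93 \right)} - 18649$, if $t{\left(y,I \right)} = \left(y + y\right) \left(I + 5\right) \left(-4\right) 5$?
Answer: $185511$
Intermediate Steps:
$t{\left(y,I \right)} = - 40 y \left(5 + I\right)$ ($t{\left(y,I \right)} = 2 y \left(5 + I\right) \left(-4\right) 5 = - 8 y \left(5 + I\right) 5 = - 40 y \left(5 + I\right)$)
$t{\left(58,-93 \right)} - 18649 = \left(-40\right) 58 \left(5 - 93\right) - 18649 = \left(-40\right) 58 \left(-88\right) - 18649 = 204160 - 18649 = 185511$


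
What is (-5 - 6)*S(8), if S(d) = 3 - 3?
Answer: 0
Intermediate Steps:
S(d) = 0
(-5 - 6)*S(8) = (-5 - 6)*0 = -11*0 = 0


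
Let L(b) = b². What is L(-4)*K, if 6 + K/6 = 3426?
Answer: 328320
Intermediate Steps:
K = 20520 (K = -36 + 6*3426 = -36 + 20556 = 20520)
L(-4)*K = (-4)²*20520 = 16*20520 = 328320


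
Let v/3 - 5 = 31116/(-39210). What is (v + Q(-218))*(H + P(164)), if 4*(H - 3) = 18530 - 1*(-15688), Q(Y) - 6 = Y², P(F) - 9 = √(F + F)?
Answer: 5323069194261/13070 + 621382034*√82/6535 ≈ 4.0813e+8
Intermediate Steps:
P(F) = 9 + √2*√F (P(F) = 9 + √(F + F) = 9 + √(2*F) = 9 + √2*√F)
Q(Y) = 6 + Y²
v = 82467/6535 (v = 15 + 3*(31116/(-39210)) = 15 + 3*(31116*(-1/39210)) = 15 + 3*(-5186/6535) = 15 - 15558/6535 = 82467/6535 ≈ 12.619)
H = 17115/2 (H = 3 + (18530 - 1*(-15688))/4 = 3 + (18530 + 15688)/4 = 3 + (¼)*34218 = 3 + 17109/2 = 17115/2 ≈ 8557.5)
(v + Q(-218))*(H + P(164)) = (82467/6535 + (6 + (-218)²))*(17115/2 + (9 + √2*√164)) = (82467/6535 + (6 + 47524))*(17115/2 + (9 + √2*(2*√41))) = (82467/6535 + 47530)*(17115/2 + (9 + 2*√82)) = 310691017*(17133/2 + 2*√82)/6535 = 5323069194261/13070 + 621382034*√82/6535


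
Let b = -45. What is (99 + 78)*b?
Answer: -7965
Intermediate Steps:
(99 + 78)*b = (99 + 78)*(-45) = 177*(-45) = -7965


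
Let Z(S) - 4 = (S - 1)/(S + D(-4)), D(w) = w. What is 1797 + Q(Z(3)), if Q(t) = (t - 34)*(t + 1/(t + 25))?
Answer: 46759/27 ≈ 1731.8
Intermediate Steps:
Z(S) = 4 + (-1 + S)/(-4 + S) (Z(S) = 4 + (S - 1)/(S - 4) = 4 + (-1 + S)/(-4 + S))
Q(t) = (-34 + t)*(t + 1/(25 + t))
1797 + Q(Z(3)) = 1797 + (-34 + ((-17 + 5*3)/(-4 + 3))**3 - 849*(-17 + 5*3)/(-4 + 3) - 9*(-17 + 5*3)**2/(-4 + 3)**2)/(25 + (-17 + 5*3)/(-4 + 3)) = 1797 + (-34 + ((-17 + 15)/(-1))**3 - 849*(-17 + 15)/(-1) - 9*(-17 + 15)**2)/(25 + (-17 + 15)/(-1)) = 1797 + (-34 + (-1*(-2))**3 - (-849)*(-2) - 9*(-1*(-2))**2)/(25 - 1*(-2)) = 1797 + (-34 + 2**3 - 849*2 - 9*2**2)/(25 + 2) = 1797 + (-34 + 8 - 1698 - 9*4)/27 = 1797 + (-34 + 8 - 1698 - 36)/27 = 1797 + (1/27)*(-1760) = 1797 - 1760/27 = 46759/27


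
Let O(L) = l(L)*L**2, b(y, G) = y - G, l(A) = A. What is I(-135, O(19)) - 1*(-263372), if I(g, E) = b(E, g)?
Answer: 270366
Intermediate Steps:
O(L) = L**3 (O(L) = L*L**2 = L**3)
I(g, E) = E - g
I(-135, O(19)) - 1*(-263372) = (19**3 - 1*(-135)) - 1*(-263372) = (6859 + 135) + 263372 = 6994 + 263372 = 270366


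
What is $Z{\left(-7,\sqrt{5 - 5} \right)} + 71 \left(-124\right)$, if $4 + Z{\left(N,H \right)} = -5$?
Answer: $-8813$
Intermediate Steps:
$Z{\left(N,H \right)} = -9$ ($Z{\left(N,H \right)} = -4 - 5 = -9$)
$Z{\left(-7,\sqrt{5 - 5} \right)} + 71 \left(-124\right) = -9 + 71 \left(-124\right) = -9 - 8804 = -8813$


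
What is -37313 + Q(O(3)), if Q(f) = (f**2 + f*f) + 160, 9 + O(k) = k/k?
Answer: -37025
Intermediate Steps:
O(k) = -8 (O(k) = -9 + k/k = -9 + 1 = -8)
Q(f) = 160 + 2*f**2 (Q(f) = (f**2 + f**2) + 160 = 2*f**2 + 160 = 160 + 2*f**2)
-37313 + Q(O(3)) = -37313 + (160 + 2*(-8)**2) = -37313 + (160 + 2*64) = -37313 + (160 + 128) = -37313 + 288 = -37025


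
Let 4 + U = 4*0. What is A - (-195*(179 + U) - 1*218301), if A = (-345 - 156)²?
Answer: 503427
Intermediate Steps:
U = -4 (U = -4 + 4*0 = -4 + 0 = -4)
A = 251001 (A = (-501)² = 251001)
A - (-195*(179 + U) - 1*218301) = 251001 - (-195*(179 - 4) - 1*218301) = 251001 - (-195*175 - 218301) = 251001 - (-34125 - 218301) = 251001 - 1*(-252426) = 251001 + 252426 = 503427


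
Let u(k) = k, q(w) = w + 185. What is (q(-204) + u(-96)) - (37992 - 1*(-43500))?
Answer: -81607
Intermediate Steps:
q(w) = 185 + w
(q(-204) + u(-96)) - (37992 - 1*(-43500)) = ((185 - 204) - 96) - (37992 - 1*(-43500)) = (-19 - 96) - (37992 + 43500) = -115 - 1*81492 = -115 - 81492 = -81607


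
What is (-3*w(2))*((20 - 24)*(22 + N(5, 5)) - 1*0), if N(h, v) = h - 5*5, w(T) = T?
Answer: 48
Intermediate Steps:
N(h, v) = -25 + h (N(h, v) = h - 25 = -25 + h)
(-3*w(2))*((20 - 24)*(22 + N(5, 5)) - 1*0) = (-3*2)*((20 - 24)*(22 + (-25 + 5)) - 1*0) = -6*(-4*(22 - 20) + 0) = -6*(-4*2 + 0) = -6*(-8 + 0) = -6*(-8) = 48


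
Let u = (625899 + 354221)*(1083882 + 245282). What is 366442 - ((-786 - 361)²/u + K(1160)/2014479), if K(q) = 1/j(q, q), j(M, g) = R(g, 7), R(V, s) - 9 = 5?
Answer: 6731686008682322169962863/18370399705005227040 ≈ 3.6644e+5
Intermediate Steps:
R(V, s) = 14 (R(V, s) = 9 + 5 = 14)
j(M, g) = 14
u = 1302740219680 (u = 980120*1329164 = 1302740219680)
K(q) = 1/14
366442 - ((-786 - 361)²/u + K(1160)/2014479) = 366442 - ((-786 - 361)²/1302740219680 + (1/14)/2014479) = 366442 - ((-1147)²*(1/1302740219680) + (1/14)*(1/2014479)) = 366442 - (1315609*(1/1302740219680) + 1/28202706) = 366442 - (1315609/1302740219680 + 1/28202706) = 366442 - 1*19203237028817/18370399705005227040 = 366442 - 19203237028817/18370399705005227040 = 6731686008682322169962863/18370399705005227040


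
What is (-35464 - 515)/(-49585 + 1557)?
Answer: 35979/48028 ≈ 0.74913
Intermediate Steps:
(-35464 - 515)/(-49585 + 1557) = -35979/(-48028) = -35979*(-1/48028) = 35979/48028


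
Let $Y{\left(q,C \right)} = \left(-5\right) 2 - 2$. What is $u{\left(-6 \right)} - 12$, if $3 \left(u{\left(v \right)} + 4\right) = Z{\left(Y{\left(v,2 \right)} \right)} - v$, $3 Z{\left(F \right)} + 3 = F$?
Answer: $- \frac{47}{3} \approx -15.667$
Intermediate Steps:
$Y{\left(q,C \right)} = -12$ ($Y{\left(q,C \right)} = -10 - 2 = -12$)
$Z{\left(F \right)} = -1 + \frac{F}{3}$
$u{\left(v \right)} = - \frac{17}{3} - \frac{v}{3}$ ($u{\left(v \right)} = -4 + \frac{\left(-1 + \frac{1}{3} \left(-12\right)\right) - v}{3} = -4 + \frac{\left(-1 - 4\right) - v}{3} = -4 + \frac{-5 - v}{3} = -4 - \left(\frac{5}{3} + \frac{v}{3}\right) = - \frac{17}{3} - \frac{v}{3}$)
$u{\left(-6 \right)} - 12 = \left(- \frac{17}{3} - -2\right) - 12 = \left(- \frac{17}{3} + 2\right) - 12 = - \frac{11}{3} - 12 = - \frac{47}{3}$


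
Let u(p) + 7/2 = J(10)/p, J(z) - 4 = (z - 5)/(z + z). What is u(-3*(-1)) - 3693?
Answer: -44341/12 ≈ -3695.1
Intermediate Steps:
J(z) = 4 + (-5 + z)/(2*z) (J(z) = 4 + (z - 5)/(z + z) = 4 + (-5 + z)/((2*z)) = 4 + (-5 + z)*(1/(2*z)) = 4 + (-5 + z)/(2*z))
u(p) = -7/2 + 17/(4*p) (u(p) = -7/2 + ((½)*(-5 + 9*10)/10)/p = -7/2 + ((½)*(⅒)*(-5 + 90))/p = -7/2 + ((½)*(⅒)*85)/p = -7/2 + 17/(4*p))
u(-3*(-1)) - 3693 = (17 - (-42)*(-1))/(4*((-3*(-1)))) - 3693 = (¼)*(17 - 14*3)/3 - 3693 = (¼)*(⅓)*(17 - 42) - 3693 = (¼)*(⅓)*(-25) - 3693 = -25/12 - 3693 = -44341/12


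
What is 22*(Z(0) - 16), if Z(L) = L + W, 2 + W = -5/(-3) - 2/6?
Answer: -1100/3 ≈ -366.67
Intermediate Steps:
W = -⅔ (W = -2 + (-5/(-3) - 2/6) = -2 + (-5*(-⅓) - 2*⅙) = -2 + (5/3 - ⅓) = -2 + 4/3 = -⅔ ≈ -0.66667)
Z(L) = -⅔ + L (Z(L) = L - ⅔ = -⅔ + L)
22*(Z(0) - 16) = 22*((-⅔ + 0) - 16) = 22*(-⅔ - 16) = 22*(-50/3) = -1100/3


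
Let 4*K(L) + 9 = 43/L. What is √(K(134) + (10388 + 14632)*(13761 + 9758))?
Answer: √42264500817278/268 ≈ 24258.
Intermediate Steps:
K(L) = -9/4 + 43/(4*L) (K(L) = -9/4 + (43/L)/4 = -9/4 + 43/(4*L))
√(K(134) + (10388 + 14632)*(13761 + 9758)) = √((¼)*(43 - 9*134)/134 + (10388 + 14632)*(13761 + 9758)) = √((¼)*(1/134)*(43 - 1206) + 25020*23519) = √((¼)*(1/134)*(-1163) + 588445380) = √(-1163/536 + 588445380) = √(315406722517/536) = √42264500817278/268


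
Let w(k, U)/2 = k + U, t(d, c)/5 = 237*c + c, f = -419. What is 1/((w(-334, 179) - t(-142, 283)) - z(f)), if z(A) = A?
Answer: -1/336661 ≈ -2.9703e-6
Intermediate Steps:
t(d, c) = 1190*c (t(d, c) = 5*(237*c + c) = 5*(238*c) = 1190*c)
w(k, U) = 2*U + 2*k (w(k, U) = 2*(k + U) = 2*(U + k) = 2*U + 2*k)
1/((w(-334, 179) - t(-142, 283)) - z(f)) = 1/(((2*179 + 2*(-334)) - 1190*283) - 1*(-419)) = 1/(((358 - 668) - 1*336770) + 419) = 1/((-310 - 336770) + 419) = 1/(-337080 + 419) = 1/(-336661) = -1/336661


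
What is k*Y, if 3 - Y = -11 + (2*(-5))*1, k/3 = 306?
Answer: 22032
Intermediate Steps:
k = 918 (k = 3*306 = 918)
Y = 24 (Y = 3 - (-11 + (2*(-5))*1) = 3 - (-11 - 10*1) = 3 - (-11 - 10) = 3 - 1*(-21) = 3 + 21 = 24)
k*Y = 918*24 = 22032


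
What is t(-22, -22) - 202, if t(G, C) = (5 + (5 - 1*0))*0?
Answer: -202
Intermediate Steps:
t(G, C) = 0 (t(G, C) = (5 + (5 + 0))*0 = (5 + 5)*0 = 10*0 = 0)
t(-22, -22) - 202 = 0 - 202 = -202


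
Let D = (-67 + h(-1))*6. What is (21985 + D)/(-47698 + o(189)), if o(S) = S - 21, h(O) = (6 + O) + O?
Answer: -21607/47530 ≈ -0.45460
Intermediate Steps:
h(O) = 6 + 2*O
o(S) = -21 + S
D = -378 (D = (-67 + (6 + 2*(-1)))*6 = (-67 + (6 - 2))*6 = (-67 + 4)*6 = -63*6 = -378)
(21985 + D)/(-47698 + o(189)) = (21985 - 378)/(-47698 + (-21 + 189)) = 21607/(-47698 + 168) = 21607/(-47530) = 21607*(-1/47530) = -21607/47530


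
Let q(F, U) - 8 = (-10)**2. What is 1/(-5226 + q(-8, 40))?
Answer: -1/5118 ≈ -0.00019539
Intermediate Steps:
q(F, U) = 108 (q(F, U) = 8 + (-10)**2 = 8 + 100 = 108)
1/(-5226 + q(-8, 40)) = 1/(-5226 + 108) = 1/(-5118) = -1/5118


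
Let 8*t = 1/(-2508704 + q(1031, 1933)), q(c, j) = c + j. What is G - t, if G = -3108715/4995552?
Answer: -973703862457/1564694308560 ≈ -0.62230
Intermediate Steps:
t = -1/20045920 (t = 1/(8*(-2508704 + (1031 + 1933))) = 1/(8*(-2508704 + 2964)) = (⅛)/(-2505740) = (⅛)*(-1/2505740) = -1/20045920 ≈ -4.9885e-8)
G = -3108715/4995552 (G = -3108715*1/4995552 = -3108715/4995552 ≈ -0.62230)
G - t = -3108715/4995552 - 1*(-1/20045920) = -3108715/4995552 + 1/20045920 = -973703862457/1564694308560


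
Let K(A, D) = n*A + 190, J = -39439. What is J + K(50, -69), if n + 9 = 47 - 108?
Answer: -42749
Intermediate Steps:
n = -70 (n = -9 + (47 - 108) = -9 - 61 = -70)
K(A, D) = 190 - 70*A (K(A, D) = -70*A + 190 = 190 - 70*A)
J + K(50, -69) = -39439 + (190 - 70*50) = -39439 + (190 - 3500) = -39439 - 3310 = -42749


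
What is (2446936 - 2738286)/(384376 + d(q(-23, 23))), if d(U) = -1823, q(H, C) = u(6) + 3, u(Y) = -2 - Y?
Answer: -291350/382553 ≈ -0.76159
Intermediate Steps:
q(H, C) = -5 (q(H, C) = (-2 - 1*6) + 3 = (-2 - 6) + 3 = -8 + 3 = -5)
(2446936 - 2738286)/(384376 + d(q(-23, 23))) = (2446936 - 2738286)/(384376 - 1823) = -291350/382553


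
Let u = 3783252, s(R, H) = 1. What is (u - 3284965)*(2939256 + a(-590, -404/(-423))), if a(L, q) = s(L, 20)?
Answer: 1464593552759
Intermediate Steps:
a(L, q) = 1
(u - 3284965)*(2939256 + a(-590, -404/(-423))) = (3783252 - 3284965)*(2939256 + 1) = 498287*2939257 = 1464593552759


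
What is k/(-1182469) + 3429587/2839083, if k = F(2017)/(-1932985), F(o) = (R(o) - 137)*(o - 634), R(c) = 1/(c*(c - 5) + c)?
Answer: 10609342275846087565393597/8782633408475548651837665 ≈ 1.2080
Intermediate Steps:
R(c) = 1/(c + c*(-5 + c)) (R(c) = 1/(c*(-5 + c) + c) = 1/(c + c*(-5 + c)))
F(o) = (-634 + o)*(-137 + 1/(o*(-4 + o))) (F(o) = (1/(o*(-4 + o)) - 137)*(o - 634) = (-137 + 1/(o*(-4 + o)))*(-634 + o) = (-634 + o)*(-137 + 1/(o*(-4 + o))))
k = 256431377236/2616115429895 (k = ((-634 - 347431*2017 - 137*2017³ + 87406*2017²)/(2017*(-4 + 2017)))/(-1932985) = ((1/2017)*(-634 - 700768327 - 137*8205738913 + 87406*4068289)/2013)*(-1/1932985) = ((1/2017)*(1/2013)*(-634 - 700768327 - 1124186231081 + 355592868334))*(-1/1932985) = ((1/2017)*(1/2013)*(-769294131708))*(-1/1932985) = -256431377236/1353407*(-1/1932985) = 256431377236/2616115429895 ≈ 0.098020)
k/(-1182469) + 3429587/2839083 = (256431377236/2616115429895)/(-1182469) + 3429587/2839083 = (256431377236/2616115429895)*(-1/1182469) + 3429587*(1/2839083) = -256431377236/3093475396272510755 + 3429587/2839083 = 10609342275846087565393597/8782633408475548651837665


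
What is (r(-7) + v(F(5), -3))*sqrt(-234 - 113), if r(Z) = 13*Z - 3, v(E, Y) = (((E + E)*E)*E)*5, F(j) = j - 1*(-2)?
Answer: 3336*I*sqrt(347) ≈ 62143.0*I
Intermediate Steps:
F(j) = 2 + j (F(j) = j + 2 = 2 + j)
v(E, Y) = 10*E**3 (v(E, Y) = (((2*E)*E)*E)*5 = ((2*E**2)*E)*5 = (2*E**3)*5 = 10*E**3)
r(Z) = -3 + 13*Z
(r(-7) + v(F(5), -3))*sqrt(-234 - 113) = ((-3 + 13*(-7)) + 10*(2 + 5)**3)*sqrt(-234 - 113) = ((-3 - 91) + 10*7**3)*sqrt(-347) = (-94 + 10*343)*(I*sqrt(347)) = (-94 + 3430)*(I*sqrt(347)) = 3336*(I*sqrt(347)) = 3336*I*sqrt(347)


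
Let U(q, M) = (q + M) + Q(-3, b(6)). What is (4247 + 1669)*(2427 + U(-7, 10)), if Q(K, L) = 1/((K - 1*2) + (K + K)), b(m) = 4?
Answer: 158128764/11 ≈ 1.4375e+7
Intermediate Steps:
Q(K, L) = 1/(-2 + 3*K) (Q(K, L) = 1/((K - 2) + 2*K) = 1/((-2 + K) + 2*K) = 1/(-2 + 3*K))
U(q, M) = -1/11 + M + q (U(q, M) = (q + M) + 1/(-2 + 3*(-3)) = (M + q) + 1/(-2 - 9) = (M + q) + 1/(-11) = (M + q) - 1/11 = -1/11 + M + q)
(4247 + 1669)*(2427 + U(-7, 10)) = (4247 + 1669)*(2427 + (-1/11 + 10 - 7)) = 5916*(2427 + 32/11) = 5916*(26729/11) = 158128764/11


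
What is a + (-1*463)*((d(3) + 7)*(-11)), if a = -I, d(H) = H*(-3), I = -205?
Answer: -9981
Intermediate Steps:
d(H) = -3*H
a = 205 (a = -1*(-205) = 205)
a + (-1*463)*((d(3) + 7)*(-11)) = 205 + (-1*463)*((-3*3 + 7)*(-11)) = 205 - 463*(-9 + 7)*(-11) = 205 - (-926)*(-11) = 205 - 463*22 = 205 - 10186 = -9981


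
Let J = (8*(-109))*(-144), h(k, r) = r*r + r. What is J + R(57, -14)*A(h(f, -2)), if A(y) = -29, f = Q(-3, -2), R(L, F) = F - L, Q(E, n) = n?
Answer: 127627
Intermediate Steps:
f = -2
h(k, r) = r + r² (h(k, r) = r² + r = r + r²)
J = 125568 (J = -872*(-144) = 125568)
J + R(57, -14)*A(h(f, -2)) = 125568 + (-14 - 1*57)*(-29) = 125568 + (-14 - 57)*(-29) = 125568 - 71*(-29) = 125568 + 2059 = 127627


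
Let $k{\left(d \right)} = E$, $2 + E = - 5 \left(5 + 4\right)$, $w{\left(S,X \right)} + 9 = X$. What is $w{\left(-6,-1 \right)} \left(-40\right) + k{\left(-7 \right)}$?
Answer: $353$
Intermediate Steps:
$w{\left(S,X \right)} = -9 + X$
$E = -47$ ($E = -2 - 5 \left(5 + 4\right) = -2 - 45 = -47$)
$k{\left(d \right)} = -47$
$w{\left(-6,-1 \right)} \left(-40\right) + k{\left(-7 \right)} = \left(-9 - 1\right) \left(-40\right) - 47 = \left(-10\right) \left(-40\right) - 47 = 400 - 47 = 353$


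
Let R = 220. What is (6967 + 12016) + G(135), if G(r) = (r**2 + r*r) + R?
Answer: 55653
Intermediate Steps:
G(r) = 220 + 2*r**2 (G(r) = (r**2 + r*r) + 220 = (r**2 + r**2) + 220 = 2*r**2 + 220 = 220 + 2*r**2)
(6967 + 12016) + G(135) = (6967 + 12016) + (220 + 2*135**2) = 18983 + (220 + 2*18225) = 18983 + (220 + 36450) = 18983 + 36670 = 55653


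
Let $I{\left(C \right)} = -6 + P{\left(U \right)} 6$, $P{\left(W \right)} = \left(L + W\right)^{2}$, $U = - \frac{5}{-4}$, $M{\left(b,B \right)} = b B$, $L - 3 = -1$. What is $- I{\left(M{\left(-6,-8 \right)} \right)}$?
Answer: $- \frac{459}{8} \approx -57.375$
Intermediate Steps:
$L = 2$ ($L = 3 - 1 = 2$)
$M{\left(b,B \right)} = B b$
$U = \frac{5}{4}$ ($U = \left(-5\right) \left(- \frac{1}{4}\right) = \frac{5}{4} \approx 1.25$)
$P{\left(W \right)} = \left(2 + W\right)^{2}$
$I{\left(C \right)} = \frac{459}{8}$ ($I{\left(C \right)} = -6 + \left(2 + \frac{5}{4}\right)^{2} \cdot 6 = -6 + \left(\frac{13}{4}\right)^{2} \cdot 6 = -6 + \frac{169}{16} \cdot 6 = -6 + \frac{507}{8} = \frac{459}{8}$)
$- I{\left(M{\left(-6,-8 \right)} \right)} = \left(-1\right) \frac{459}{8} = - \frac{459}{8}$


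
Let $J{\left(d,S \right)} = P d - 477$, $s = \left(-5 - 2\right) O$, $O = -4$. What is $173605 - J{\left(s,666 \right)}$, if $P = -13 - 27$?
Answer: $175202$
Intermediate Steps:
$s = 28$ ($s = \left(-5 - 2\right) \left(-4\right) = \left(-7\right) \left(-4\right) = 28$)
$P = -40$ ($P = -13 - 27 = -40$)
$J{\left(d,S \right)} = -477 - 40 d$ ($J{\left(d,S \right)} = - 40 d - 477 = -477 - 40 d$)
$173605 - J{\left(s,666 \right)} = 173605 - \left(-477 - 1120\right) = 173605 - -1597 = 173605 + 1597 = 175202$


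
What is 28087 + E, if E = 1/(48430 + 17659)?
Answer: 1856241744/66089 ≈ 28087.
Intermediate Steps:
E = 1/66089 ≈ 1.5131e-5
28087 + E = 28087 + 1/66089 = 1856241744/66089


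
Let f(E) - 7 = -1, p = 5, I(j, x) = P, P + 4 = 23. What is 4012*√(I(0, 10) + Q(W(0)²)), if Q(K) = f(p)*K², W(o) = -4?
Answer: 4012*√1555 ≈ 1.5821e+5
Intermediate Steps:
P = 19 (P = -4 + 23 = 19)
I(j, x) = 19
f(E) = 6 (f(E) = 7 - 1 = 6)
Q(K) = 6*K²
4012*√(I(0, 10) + Q(W(0)²)) = 4012*√(19 + 6*((-4)²)²) = 4012*√(19 + 6*16²) = 4012*√(19 + 6*256) = 4012*√(19 + 1536) = 4012*√1555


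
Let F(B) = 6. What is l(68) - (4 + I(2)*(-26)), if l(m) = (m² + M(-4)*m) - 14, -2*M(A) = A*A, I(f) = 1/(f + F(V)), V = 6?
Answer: 16261/4 ≈ 4065.3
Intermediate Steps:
I(f) = 1/(6 + f) (I(f) = 1/(f + 6) = 1/(6 + f))
M(A) = -A²/2 (M(A) = -A*A/2 = -A²/2)
l(m) = -14 + m² - 8*m (l(m) = (m² + (-½*(-4)²)*m) - 14 = (m² + (-½*16)*m) - 14 = (m² - 8*m) - 14 = -14 + m² - 8*m)
l(68) - (4 + I(2)*(-26)) = (-14 + 68² - 8*68) - (4 - 26/(6 + 2)) = (-14 + 4624 - 544) - (4 - 26/8) = 4066 - (4 + (⅛)*(-26)) = 4066 - (4 - 13/4) = 4066 - 1*¾ = 4066 - ¾ = 16261/4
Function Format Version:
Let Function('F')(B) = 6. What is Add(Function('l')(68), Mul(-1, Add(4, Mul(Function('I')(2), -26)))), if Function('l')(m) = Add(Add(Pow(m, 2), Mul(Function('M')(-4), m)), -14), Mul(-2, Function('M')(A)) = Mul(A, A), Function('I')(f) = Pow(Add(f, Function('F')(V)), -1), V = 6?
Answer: Rational(16261, 4) ≈ 4065.3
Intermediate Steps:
Function('I')(f) = Pow(Add(6, f), -1) (Function('I')(f) = Pow(Add(f, 6), -1) = Pow(Add(6, f), -1))
Function('M')(A) = Mul(Rational(-1, 2), Pow(A, 2)) (Function('M')(A) = Mul(Rational(-1, 2), Mul(A, A)) = Mul(Rational(-1, 2), Pow(A, 2)))
Function('l')(m) = Add(-14, Pow(m, 2), Mul(-8, m)) (Function('l')(m) = Add(Add(Pow(m, 2), Mul(Mul(Rational(-1, 2), Pow(-4, 2)), m)), -14) = Add(Add(Pow(m, 2), Mul(Mul(Rational(-1, 2), 16), m)), -14) = Add(Add(Pow(m, 2), Mul(-8, m)), -14) = Add(-14, Pow(m, 2), Mul(-8, m)))
Add(Function('l')(68), Mul(-1, Add(4, Mul(Function('I')(2), -26)))) = Add(Add(-14, Pow(68, 2), Mul(-8, 68)), Mul(-1, Add(4, Mul(Pow(Add(6, 2), -1), -26)))) = Add(Add(-14, 4624, -544), Mul(-1, Add(4, Mul(Pow(8, -1), -26)))) = Add(4066, Mul(-1, Add(4, Mul(Rational(1, 8), -26)))) = Add(4066, Mul(-1, Add(4, Rational(-13, 4)))) = Add(4066, Mul(-1, Rational(3, 4))) = Add(4066, Rational(-3, 4)) = Rational(16261, 4)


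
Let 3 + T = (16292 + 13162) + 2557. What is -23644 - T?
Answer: -55652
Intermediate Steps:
T = 32008 (T = -3 + ((16292 + 13162) + 2557) = -3 + (29454 + 2557) = -3 + 32011 = 32008)
-23644 - T = -23644 - 1*32008 = -23644 - 32008 = -55652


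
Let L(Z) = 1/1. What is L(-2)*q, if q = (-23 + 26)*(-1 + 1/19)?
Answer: -54/19 ≈ -2.8421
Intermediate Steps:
q = -54/19 (q = 3*(-1 + 1/19) = 3*(-18/19) = -54/19 ≈ -2.8421)
L(Z) = 1
L(-2)*q = 1*(-54/19) = -54/19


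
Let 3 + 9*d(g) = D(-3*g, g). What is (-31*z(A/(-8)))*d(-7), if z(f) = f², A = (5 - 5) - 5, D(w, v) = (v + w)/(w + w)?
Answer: 775/216 ≈ 3.5880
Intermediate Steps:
D(w, v) = (v + w)/(2*w) (D(w, v) = (v + w)/((2*w)) = (v + w)*(1/(2*w)) = (v + w)/(2*w))
d(g) = -8/27 (d(g) = -⅓ + ((g - 3*g)/(2*((-3*g))))/9 = -⅓ + ((-1/(3*g))*(-2*g)/2)/9 = -⅓ + (⅑)*(⅓) = -⅓ + 1/27 = -8/27)
A = -5 (A = 0 - 5 = -5)
(-31*z(A/(-8)))*d(-7) = -31*(-5/(-8))²*(-8/27) = -31*(-5*(-⅛))²*(-8/27) = -31*(5/8)²*(-8/27) = -31*25/64*(-8/27) = -775/64*(-8/27) = 775/216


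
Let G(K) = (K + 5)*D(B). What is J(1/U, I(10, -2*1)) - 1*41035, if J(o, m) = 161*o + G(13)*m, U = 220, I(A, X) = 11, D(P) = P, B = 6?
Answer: -8766179/220 ≈ -39846.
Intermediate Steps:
G(K) = 30 + 6*K (G(K) = (K + 5)*6 = (5 + K)*6 = 30 + 6*K)
J(o, m) = 108*m + 161*o (J(o, m) = 161*o + (30 + 6*13)*m = 161*o + (30 + 78)*m = 161*o + 108*m = 108*m + 161*o)
J(1/U, I(10, -2*1)) - 1*41035 = (108*11 + 161/220) - 1*41035 = (1188 + 161*(1/220)) - 41035 = (1188 + 161/220) - 41035 = 261521/220 - 41035 = -8766179/220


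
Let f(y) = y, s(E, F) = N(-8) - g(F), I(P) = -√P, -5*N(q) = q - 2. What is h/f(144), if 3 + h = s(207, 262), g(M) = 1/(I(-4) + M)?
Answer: -11485/1647552 - I/4942656 ≈ -0.0069709 - 2.0232e-7*I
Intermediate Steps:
N(q) = ⅖ - q/5 (N(q) = -(q - 2)/5 = -(-2 + q)/5 = ⅖ - q/5)
g(M) = 1/(M - 2*I) (g(M) = 1/(-√(-4) + M) = 1/(-2*I + M) = 1/(M - 2*I))
s(E, F) = 2 - 1/(F - 2*I) (s(E, F) = (⅖ - ⅕*(-8)) - 1/(F - 2*I) = (⅖ + 8/5) - 1/(F - 2*I) = 2 - 1/(F - 2*I))
h = -3 + (262 + 2*I)*(523 - 4*I)/68648 (h = -3 + (-1 - 4*I + 2*262)/(262 - 2*I) = -3 + ((262 + 2*I)/68648)*(-1 - 4*I + 524) = -3 + ((262 + 2*I)/68648)*(523 - 4*I) = -3 + (262 + 2*I)*(523 - 4*I)/68648 ≈ -1.0038 - 2.9134e-5*I)
h/f(144) = (-34455/34324 - I/34324)/144 = (-34455/34324 - I/34324)*(1/144) = -11485/1647552 - I/4942656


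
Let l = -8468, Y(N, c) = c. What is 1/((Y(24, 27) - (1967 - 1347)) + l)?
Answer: -1/9061 ≈ -0.00011036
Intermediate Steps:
1/((Y(24, 27) - (1967 - 1347)) + l) = 1/((27 - (1967 - 1347)) - 8468) = 1/((27 - 1*620) - 8468) = 1/((27 - 620) - 8468) = 1/(-593 - 8468) = 1/(-9061) = -1/9061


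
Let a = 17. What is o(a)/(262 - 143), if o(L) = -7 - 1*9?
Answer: -16/119 ≈ -0.13445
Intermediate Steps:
o(L) = -16 (o(L) = -7 - 9 = -16)
o(a)/(262 - 143) = -16/(262 - 143) = -16/119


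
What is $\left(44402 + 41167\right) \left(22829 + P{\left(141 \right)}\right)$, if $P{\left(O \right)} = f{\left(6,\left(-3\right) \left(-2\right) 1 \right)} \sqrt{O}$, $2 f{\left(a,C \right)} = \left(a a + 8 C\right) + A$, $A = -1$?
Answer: $1953454701 + \frac{7102227 \sqrt{141}}{2} \approx 1.9956 \cdot 10^{9}$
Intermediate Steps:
$f{\left(a,C \right)} = - \frac{1}{2} + \frac{a^{2}}{2} + 4 C$ ($f{\left(a,C \right)} = \frac{\left(a a + 8 C\right) - 1}{2} = \frac{\left(a^{2} + 8 C\right) - 1}{2} = \frac{-1 + a^{2} + 8 C}{2} = - \frac{1}{2} + \frac{a^{2}}{2} + 4 C$)
$P{\left(O \right)} = \frac{83 \sqrt{O}}{2}$ ($P{\left(O \right)} = \left(- \frac{1}{2} + \frac{6^{2}}{2} + 4 \left(-3\right) \left(-2\right) 1\right) \sqrt{O} = \left(- \frac{1}{2} + \frac{1}{2} \cdot 36 + 4 \cdot 6 \cdot 1\right) \sqrt{O} = \left(- \frac{1}{2} + 18 + 4 \cdot 6\right) \sqrt{O} = \left(- \frac{1}{2} + 18 + 24\right) \sqrt{O} = \frac{83 \sqrt{O}}{2}$)
$\left(44402 + 41167\right) \left(22829 + P{\left(141 \right)}\right) = \left(44402 + 41167\right) \left(22829 + \frac{83 \sqrt{141}}{2}\right) = 85569 \left(22829 + \frac{83 \sqrt{141}}{2}\right) = 1953454701 + \frac{7102227 \sqrt{141}}{2}$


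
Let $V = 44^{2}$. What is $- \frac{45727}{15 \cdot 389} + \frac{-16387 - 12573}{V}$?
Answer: $- \frac{16094317}{706035} \approx -22.795$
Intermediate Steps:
$V = 1936$
$- \frac{45727}{15 \cdot 389} + \frac{-16387 - 12573}{V} = - \frac{45727}{15 \cdot 389} + \frac{-16387 - 12573}{1936} = - \frac{45727}{5835} + \left(-16387 - 12573\right) \frac{1}{1936} = \left(-45727\right) \frac{1}{5835} - \frac{1810}{121} = - \frac{45727}{5835} - \frac{1810}{121} = - \frac{16094317}{706035}$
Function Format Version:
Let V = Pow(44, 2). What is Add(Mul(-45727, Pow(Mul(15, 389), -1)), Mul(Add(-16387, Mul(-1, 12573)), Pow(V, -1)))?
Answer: Rational(-16094317, 706035) ≈ -22.795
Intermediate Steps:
V = 1936
Add(Mul(-45727, Pow(Mul(15, 389), -1)), Mul(Add(-16387, Mul(-1, 12573)), Pow(V, -1))) = Add(Mul(-45727, Pow(Mul(15, 389), -1)), Mul(Add(-16387, Mul(-1, 12573)), Pow(1936, -1))) = Add(Mul(-45727, Pow(5835, -1)), Mul(Add(-16387, -12573), Rational(1, 1936))) = Add(Mul(-45727, Rational(1, 5835)), Mul(-28960, Rational(1, 1936))) = Add(Rational(-45727, 5835), Rational(-1810, 121)) = Rational(-16094317, 706035)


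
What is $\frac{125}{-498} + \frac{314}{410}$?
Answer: $\frac{52561}{102090} \approx 0.51485$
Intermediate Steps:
$\frac{125}{-498} + \frac{314}{410} = 125 \left(- \frac{1}{498}\right) + 314 \cdot \frac{1}{410} = - \frac{125}{498} + \frac{157}{205} = \frac{52561}{102090}$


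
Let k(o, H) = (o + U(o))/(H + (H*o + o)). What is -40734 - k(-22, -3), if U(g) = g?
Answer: -1670050/41 ≈ -40733.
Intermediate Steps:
k(o, H) = 2*o/(H + o + H*o) (k(o, H) = (o + o)/(H + (H*o + o)) = (2*o)/(H + (o + H*o)) = (2*o)/(H + o + H*o) = 2*o/(H + o + H*o))
-40734 - k(-22, -3) = -40734 - 2*(-22)/(-3 - 22 - 3*(-22)) = -40734 - 2*(-22)/(-3 - 22 + 66) = -40734 - 2*(-22)/41 = -40734 - 1*(-44/41) = -40734 + 44/41 = -1670050/41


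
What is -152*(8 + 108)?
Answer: -17632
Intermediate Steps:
-152*(8 + 108) = -152*116 = -17632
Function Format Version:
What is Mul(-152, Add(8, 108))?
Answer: -17632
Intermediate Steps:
Mul(-152, Add(8, 108)) = Mul(-152, 116) = -17632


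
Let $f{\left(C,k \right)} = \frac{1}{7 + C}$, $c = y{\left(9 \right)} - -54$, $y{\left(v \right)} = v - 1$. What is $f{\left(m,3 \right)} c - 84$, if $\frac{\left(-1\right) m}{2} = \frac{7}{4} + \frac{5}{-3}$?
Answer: $- \frac{3072}{41} \approx -74.927$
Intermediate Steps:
$y{\left(v \right)} = -1 + v$
$c = 62$ ($c = \left(-1 + 9\right) - -54 = 8 + 54 = 62$)
$m = - \frac{1}{6}$ ($m = - 2 \left(\frac{7}{4} + \frac{5}{-3}\right) = - 2 \left(7 \cdot \frac{1}{4} + 5 \left(- \frac{1}{3}\right)\right) = - 2 \left(\frac{7}{4} - \frac{5}{3}\right) = \left(-2\right) \frac{1}{12} = - \frac{1}{6} \approx -0.16667$)
$f{\left(m,3 \right)} c - 84 = \frac{1}{7 - \frac{1}{6}} \cdot 62 - 84 = \frac{1}{\frac{41}{6}} \cdot 62 - 84 = \frac{6}{41} \cdot 62 - 84 = \frac{372}{41} - 84 = - \frac{3072}{41}$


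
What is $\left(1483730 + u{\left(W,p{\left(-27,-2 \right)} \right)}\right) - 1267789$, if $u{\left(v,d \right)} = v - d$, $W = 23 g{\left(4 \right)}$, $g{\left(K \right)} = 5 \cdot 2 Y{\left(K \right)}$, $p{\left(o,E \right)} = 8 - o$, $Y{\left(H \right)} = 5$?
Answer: $217056$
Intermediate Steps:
$g{\left(K \right)} = 50$ ($g{\left(K \right)} = 5 \cdot 2 \cdot 5 = 10 \cdot 5 = 50$)
$W = 1150$ ($W = 23 \cdot 50 = 1150$)
$\left(1483730 + u{\left(W,p{\left(-27,-2 \right)} \right)}\right) - 1267789 = \left(1483730 + \left(1150 - \left(8 - -27\right)\right)\right) - 1267789 = \left(1483730 + \left(1150 - \left(8 + 27\right)\right)\right) - 1267789 = \left(1483730 + \left(1150 - 35\right)\right) - 1267789 = \left(1483730 + 1115\right) - 1267789 = 1484845 - 1267789 = 217056$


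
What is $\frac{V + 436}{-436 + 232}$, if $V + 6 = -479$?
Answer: $\frac{49}{204} \approx 0.2402$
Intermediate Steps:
$V = -485$ ($V = -6 - 479 = -485$)
$\frac{V + 436}{-436 + 232} = \frac{-485 + 436}{-436 + 232} = - \frac{49}{-204} = \left(-49\right) \left(- \frac{1}{204}\right) = \frac{49}{204}$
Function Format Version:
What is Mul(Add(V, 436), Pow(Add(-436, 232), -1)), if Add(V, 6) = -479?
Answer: Rational(49, 204) ≈ 0.24020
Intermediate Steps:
V = -485 (V = Add(-6, -479) = -485)
Mul(Add(V, 436), Pow(Add(-436, 232), -1)) = Mul(Add(-485, 436), Pow(Add(-436, 232), -1)) = Mul(-49, Pow(-204, -1)) = Mul(-49, Rational(-1, 204)) = Rational(49, 204)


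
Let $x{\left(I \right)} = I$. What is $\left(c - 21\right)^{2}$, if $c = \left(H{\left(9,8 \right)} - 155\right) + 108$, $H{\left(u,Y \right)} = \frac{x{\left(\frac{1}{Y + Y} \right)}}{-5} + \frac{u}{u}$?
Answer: $\frac{28740321}{6400} \approx 4490.7$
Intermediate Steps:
$H{\left(u,Y \right)} = 1 - \frac{1}{10 Y}$ ($H{\left(u,Y \right)} = \frac{1}{\left(Y + Y\right) \left(-5\right)} + \frac{u}{u} = \frac{1}{2 Y} \left(- \frac{1}{5}\right) + 1 = - \frac{1}{10 Y} + 1 = 1 - \frac{1}{10 Y}$)
$c = - \frac{3681}{80}$ ($c = \left(\frac{- \frac{1}{10} + 8}{8} - 155\right) + 108 = \left(\frac{1}{8} \cdot \frac{79}{10} - 155\right) + 108 = \left(\frac{79}{80} - 155\right) + 108 = - \frac{12321}{80} + 108 = - \frac{3681}{80} \approx -46.013$)
$\left(c - 21\right)^{2} = \left(- \frac{3681}{80} - 21\right)^{2} = \left(- \frac{5361}{80}\right)^{2} = \frac{28740321}{6400}$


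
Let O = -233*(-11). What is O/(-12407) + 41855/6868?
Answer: 501692301/85211276 ≈ 5.8876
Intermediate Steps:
O = 2563
O/(-12407) + 41855/6868 = 2563/(-12407) + 41855/6868 = 2563*(-1/12407) + 41855*(1/6868) = -2563/12407 + 41855/6868 = 501692301/85211276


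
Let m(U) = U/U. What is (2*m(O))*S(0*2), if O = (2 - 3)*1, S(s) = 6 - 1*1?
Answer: 10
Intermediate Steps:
S(s) = 5 (S(s) = 6 - 1 = 5)
O = -1 (O = -1*1 = -1)
m(U) = 1
(2*m(O))*S(0*2) = (2*1)*5 = 2*5 = 10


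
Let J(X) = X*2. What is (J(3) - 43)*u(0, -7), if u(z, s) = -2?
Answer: 74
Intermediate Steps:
J(X) = 2*X
(J(3) - 43)*u(0, -7) = (2*3 - 43)*(-2) = (6 - 43)*(-2) = -37*(-2) = 74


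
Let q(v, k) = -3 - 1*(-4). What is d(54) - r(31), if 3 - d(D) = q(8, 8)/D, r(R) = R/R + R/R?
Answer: 53/54 ≈ 0.98148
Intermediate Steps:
r(R) = 2 (r(R) = 1 + 1 = 2)
q(v, k) = 1 (q(v, k) = -3 + 4 = 1)
d(D) = 3 - 1/D
d(54) - r(31) = (3 - 1/54) - 1*2 = (3 - 1*1/54) - 2 = (3 - 1/54) - 2 = 161/54 - 2 = 53/54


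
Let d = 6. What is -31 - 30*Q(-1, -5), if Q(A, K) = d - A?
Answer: -241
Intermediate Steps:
Q(A, K) = 6 - A
-31 - 30*Q(-1, -5) = -31 - 30*(6 - 1*(-1)) = -31 - 30*(6 + 1) = -31 - 30*7 = -31 - 210 = -241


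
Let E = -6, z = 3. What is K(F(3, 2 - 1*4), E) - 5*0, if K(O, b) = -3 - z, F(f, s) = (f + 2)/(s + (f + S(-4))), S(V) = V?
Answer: -6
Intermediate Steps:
F(f, s) = (2 + f)/(-4 + f + s) (F(f, s) = (f + 2)/(s + (f - 4)) = (2 + f)/(s + (-4 + f)) = (2 + f)/(-4 + f + s))
K(O, b) = -6 (K(O, b) = -3 - 1*3 = -3 - 3 = -6)
K(F(3, 2 - 1*4), E) - 5*0 = -6 - 5*0 = -6 + 0 = -6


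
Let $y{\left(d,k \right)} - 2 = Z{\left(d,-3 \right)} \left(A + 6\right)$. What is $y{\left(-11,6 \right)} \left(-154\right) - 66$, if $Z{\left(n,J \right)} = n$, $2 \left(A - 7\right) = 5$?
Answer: $25883$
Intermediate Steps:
$A = \frac{19}{2}$ ($A = 7 + \frac{1}{2} \cdot 5 = 7 + \frac{5}{2} = \frac{19}{2} \approx 9.5$)
$y{\left(d,k \right)} = 2 + \frac{31 d}{2}$ ($y{\left(d,k \right)} = 2 + d \left(\frac{19}{2} + 6\right) = 2 + d \frac{31}{2} = 2 + \frac{31 d}{2}$)
$y{\left(-11,6 \right)} \left(-154\right) - 66 = \left(2 + \frac{31}{2} \left(-11\right)\right) \left(-154\right) - 66 = \left(2 - \frac{341}{2}\right) \left(-154\right) - 66 = \left(- \frac{337}{2}\right) \left(-154\right) - 66 = 25949 - 66 = 25883$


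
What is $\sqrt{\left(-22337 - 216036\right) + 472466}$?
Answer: $\sqrt{234093} \approx 483.83$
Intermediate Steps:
$\sqrt{\left(-22337 - 216036\right) + 472466} = \sqrt{-238373 + 472466} = \sqrt{234093}$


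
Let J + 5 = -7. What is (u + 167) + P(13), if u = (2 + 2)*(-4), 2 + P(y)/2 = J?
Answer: 123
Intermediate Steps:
J = -12 (J = -5 - 7 = -12)
P(y) = -28 (P(y) = -4 + 2*(-12) = -4 - 24 = -28)
u = -16 (u = 4*(-4) = -16)
(u + 167) + P(13) = (-16 + 167) - 28 = 151 - 28 = 123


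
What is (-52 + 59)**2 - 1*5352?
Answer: -5303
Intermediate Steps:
(-52 + 59)**2 - 1*5352 = 7**2 - 5352 = 49 - 5352 = -5303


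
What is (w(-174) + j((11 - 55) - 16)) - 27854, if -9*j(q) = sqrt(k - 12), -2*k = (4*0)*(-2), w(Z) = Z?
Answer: -28028 - 2*I*sqrt(3)/9 ≈ -28028.0 - 0.3849*I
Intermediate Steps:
k = 0 (k = -4*0*(-2)/2 = -0*(-2) = -1/2*0 = 0)
j(q) = -2*I*sqrt(3)/9 (j(q) = -sqrt(0 - 12)/9 = -2*I*sqrt(3)/9)
(w(-174) + j((11 - 55) - 16)) - 27854 = (-174 - 2*I*sqrt(3)/9) - 27854 = -28028 - 2*I*sqrt(3)/9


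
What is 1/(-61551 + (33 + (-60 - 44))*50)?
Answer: -1/65101 ≈ -1.5361e-5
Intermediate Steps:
1/(-61551 + (33 + (-60 - 44))*50) = 1/(-61551 + (33 - 104)*50) = 1/(-61551 - 71*50) = 1/(-61551 - 3550) = 1/(-65101) = -1/65101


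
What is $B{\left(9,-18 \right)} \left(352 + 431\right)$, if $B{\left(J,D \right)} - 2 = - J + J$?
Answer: $1566$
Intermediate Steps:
$B{\left(J,D \right)} = 2$ ($B{\left(J,D \right)} = 2 + \left(- J + J\right) = 2 + 0 = 2$)
$B{\left(9,-18 \right)} \left(352 + 431\right) = 2 \left(352 + 431\right) = 2 \cdot 783 = 1566$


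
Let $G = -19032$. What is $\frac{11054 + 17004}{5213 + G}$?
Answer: $- \frac{28058}{13819} \approx -2.0304$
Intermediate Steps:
$\frac{11054 + 17004}{5213 + G} = \frac{11054 + 17004}{5213 - 19032} = \frac{28058}{-13819} = 28058 \left(- \frac{1}{13819}\right) = - \frac{28058}{13819}$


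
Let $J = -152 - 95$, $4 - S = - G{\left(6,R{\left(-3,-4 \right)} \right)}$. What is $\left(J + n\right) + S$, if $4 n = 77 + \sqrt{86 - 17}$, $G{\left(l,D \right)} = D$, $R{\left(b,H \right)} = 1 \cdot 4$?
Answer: $- \frac{879}{4} + \frac{\sqrt{69}}{4} \approx -217.67$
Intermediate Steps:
$R{\left(b,H \right)} = 4$
$S = 8$ ($S = 4 - \left(-1\right) 4 = 4 - -4 = 4 + 4 = 8$)
$J = -247$ ($J = -152 - 95 = -247$)
$n = \frac{77}{4} + \frac{\sqrt{69}}{4}$ ($n = \frac{77 + \sqrt{86 - 17}}{4} = \frac{77 + \sqrt{69}}{4} = \frac{77}{4} + \frac{\sqrt{69}}{4} \approx 21.327$)
$\left(J + n\right) + S = \left(-247 + \left(\frac{77}{4} + \frac{\sqrt{69}}{4}\right)\right) + 8 = \left(- \frac{911}{4} + \frac{\sqrt{69}}{4}\right) + 8 = - \frac{879}{4} + \frac{\sqrt{69}}{4}$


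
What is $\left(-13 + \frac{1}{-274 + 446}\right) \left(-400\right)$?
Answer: $\frac{223500}{43} \approx 5197.7$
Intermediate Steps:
$\left(-13 + \frac{1}{-274 + 446}\right) \left(-400\right) = \left(-13 + \frac{1}{172}\right) \left(-400\right) = \left(- \frac{2235}{172}\right) \left(-400\right) = \frac{223500}{43}$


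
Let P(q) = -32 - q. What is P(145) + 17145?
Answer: 16968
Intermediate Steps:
P(145) + 17145 = (-32 - 1*145) + 17145 = (-32 - 145) + 17145 = -177 + 17145 = 16968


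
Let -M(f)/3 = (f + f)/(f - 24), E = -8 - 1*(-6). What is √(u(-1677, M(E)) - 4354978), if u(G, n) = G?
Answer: I*√4356655 ≈ 2087.3*I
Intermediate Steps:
E = -2 (E = -8 + 6 = -2)
M(f) = -6*f/(-24 + f) (M(f) = -3*(f + f)/(f - 24) = -3*2*f/(-24 + f) = -6*f/(-24 + f))
√(u(-1677, M(E)) - 4354978) = √(-1677 - 4354978) = √(-4356655) = I*√4356655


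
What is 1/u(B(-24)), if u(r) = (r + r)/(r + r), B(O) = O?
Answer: 1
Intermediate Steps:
u(r) = 1 (u(r) = (2*r)/((2*r)) = (2*r)*(1/(2*r)) = 1)
1/u(B(-24)) = 1/1 = 1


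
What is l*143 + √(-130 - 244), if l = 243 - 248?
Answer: -715 + I*√374 ≈ -715.0 + 19.339*I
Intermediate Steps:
l = -5
l*143 + √(-130 - 244) = -5*143 + √(-130 - 244) = -715 + √(-374) = -715 + I*√374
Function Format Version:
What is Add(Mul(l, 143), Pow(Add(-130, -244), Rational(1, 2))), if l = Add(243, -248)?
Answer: Add(-715, Mul(I, Pow(374, Rational(1, 2)))) ≈ Add(-715.00, Mul(19.339, I))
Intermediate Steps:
l = -5
Add(Mul(l, 143), Pow(Add(-130, -244), Rational(1, 2))) = Add(Mul(-5, 143), Pow(Add(-130, -244), Rational(1, 2))) = Add(-715, Pow(-374, Rational(1, 2))) = Add(-715, Mul(I, Pow(374, Rational(1, 2))))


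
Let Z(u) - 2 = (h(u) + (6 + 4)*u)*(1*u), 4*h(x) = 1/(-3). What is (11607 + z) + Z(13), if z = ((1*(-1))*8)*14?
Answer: 158231/12 ≈ 13186.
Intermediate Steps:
h(x) = -1/12 (h(x) = (1/4)/(-3) = (1/4)*(-1/3) = -1/12)
Z(u) = 2 + u*(-1/12 + 10*u) (Z(u) = 2 + (-1/12 + (6 + 4)*u)*(1*u) = 2 + (-1/12 + 10*u)*u = 2 + u*(-1/12 + 10*u))
z = -112 (z = -1*8*14 = -8*14 = -112)
(11607 + z) + Z(13) = (11607 - 112) + (2 + 10*13**2 - 1/12*13) = 11495 + (2 + 10*169 - 13/12) = 11495 + (2 + 1690 - 13/12) = 11495 + 20291/12 = 158231/12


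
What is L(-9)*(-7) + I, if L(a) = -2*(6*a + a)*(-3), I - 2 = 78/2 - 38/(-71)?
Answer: 190815/71 ≈ 2687.5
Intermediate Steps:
I = 2949/71 (I = 2 + (78/2 - 38/(-71)) = 2 + (78*(½) - 38*(-1/71)) = 2 + (39 + 38/71) = 2 + 2807/71 = 2949/71 ≈ 41.535)
L(a) = 42*a (L(a) = -14*a*(-3) = 42*a)
L(-9)*(-7) + I = (42*(-9))*(-7) + 2949/71 = -378*(-7) + 2949/71 = 2646 + 2949/71 = 190815/71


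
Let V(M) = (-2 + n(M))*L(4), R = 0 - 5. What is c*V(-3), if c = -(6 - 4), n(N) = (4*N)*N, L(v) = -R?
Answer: -340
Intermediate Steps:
R = -5
L(v) = 5 (L(v) = -1*(-5) = 5)
n(N) = 4*N²
c = -2 (c = -1*2 = -2)
V(M) = -10 + 20*M² (V(M) = (-2 + 4*M²)*5 = -10 + 20*M²)
c*V(-3) = -2*(-10 + 20*(-3)²) = -2*(-10 + 20*9) = -2*(-10 + 180) = -2*170 = -340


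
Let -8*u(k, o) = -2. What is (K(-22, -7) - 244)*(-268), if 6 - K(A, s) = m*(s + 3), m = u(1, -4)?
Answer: 63516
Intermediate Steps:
u(k, o) = ¼ (u(k, o) = -⅛*(-2) = ¼)
m = ¼ ≈ 0.25000
K(A, s) = 21/4 - s/4 (K(A, s) = 6 - (s + 3)/4 = 6 - (3 + s)/4 = 6 - (¾ + s/4) = 6 + (-¾ - s/4) = 21/4 - s/4)
(K(-22, -7) - 244)*(-268) = ((21/4 - ¼*(-7)) - 244)*(-268) = ((21/4 + 7/4) - 244)*(-268) = (7 - 244)*(-268) = -237*(-268) = 63516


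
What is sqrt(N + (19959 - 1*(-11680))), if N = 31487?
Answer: 3*sqrt(7014) ≈ 251.25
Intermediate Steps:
sqrt(N + (19959 - 1*(-11680))) = sqrt(31487 + (19959 - 1*(-11680))) = sqrt(31487 + (19959 + 11680)) = sqrt(31487 + 31639) = sqrt(63126) = 3*sqrt(7014)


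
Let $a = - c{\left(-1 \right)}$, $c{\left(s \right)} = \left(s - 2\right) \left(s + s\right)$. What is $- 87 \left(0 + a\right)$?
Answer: $522$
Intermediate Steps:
$c{\left(s \right)} = 2 s \left(-2 + s\right)$ ($c{\left(s \right)} = \left(-2 + s\right) 2 s = 2 s \left(-2 + s\right)$)
$a = -6$ ($a = - 2 \left(-1\right) \left(-2 - 1\right) = - 2 \left(-1\right) \left(-3\right) = \left(-1\right) 6 = -6$)
$- 87 \left(0 + a\right) = - 87 \left(0 - 6\right) = \left(-87\right) \left(-6\right) = 522$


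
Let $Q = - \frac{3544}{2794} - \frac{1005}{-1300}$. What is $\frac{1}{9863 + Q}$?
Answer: $\frac{363220}{3582258937} \approx 0.00010139$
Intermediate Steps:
$Q = - \frac{179923}{363220}$ ($Q = \left(-3544\right) \frac{1}{2794} - - \frac{201}{260} = - \frac{1772}{1397} + \frac{201}{260} = - \frac{179923}{363220} \approx -0.49536$)
$\frac{1}{9863 + Q} = \frac{1}{9863 - \frac{179923}{363220}} = \frac{1}{\frac{3582258937}{363220}} = \frac{363220}{3582258937}$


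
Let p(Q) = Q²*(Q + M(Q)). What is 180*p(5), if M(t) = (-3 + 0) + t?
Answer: 31500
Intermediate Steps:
M(t) = -3 + t
p(Q) = Q²*(-3 + 2*Q) (p(Q) = Q²*(Q + (-3 + Q)) = Q²*(-3 + 2*Q))
180*p(5) = 180*(5²*(-3 + 2*5)) = 180*(25*(-3 + 10)) = 180*(25*7) = 180*175 = 31500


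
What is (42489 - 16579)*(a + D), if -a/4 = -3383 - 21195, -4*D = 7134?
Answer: 2501053435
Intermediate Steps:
D = -3567/2 (D = -¼*7134 = -3567/2 ≈ -1783.5)
a = 98312 (a = -4*(-3383 - 21195) = -4*(-24578) = 98312)
(42489 - 16579)*(a + D) = (42489 - 16579)*(98312 - 3567/2) = 25910*(193057/2) = 2501053435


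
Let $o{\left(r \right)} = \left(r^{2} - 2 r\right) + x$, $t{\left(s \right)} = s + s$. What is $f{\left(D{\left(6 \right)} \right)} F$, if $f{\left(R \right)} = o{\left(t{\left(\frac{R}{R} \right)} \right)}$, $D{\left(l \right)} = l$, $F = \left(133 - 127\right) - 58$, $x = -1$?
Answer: $52$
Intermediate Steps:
$F = -52$ ($F = 6 - 58 = -52$)
$t{\left(s \right)} = 2 s$
$o{\left(r \right)} = -1 + r^{2} - 2 r$ ($o{\left(r \right)} = \left(r^{2} - 2 r\right) - 1 = -1 + r^{2} - 2 r$)
$f{\left(R \right)} = -1$ ($f{\left(R \right)} = -1 + \left(2 \frac{R}{R}\right)^{2} - 2 \cdot 2 \frac{R}{R} = -1 + \left(2 \cdot 1\right)^{2} - 2 \cdot 2 \cdot 1 = -1 + 2^{2} - 4 = -1 + 4 - 4 = -1$)
$f{\left(D{\left(6 \right)} \right)} F = \left(-1\right) \left(-52\right) = 52$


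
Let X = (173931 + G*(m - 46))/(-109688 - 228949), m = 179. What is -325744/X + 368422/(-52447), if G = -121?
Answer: 2892658223634590/4139064793 ≈ 6.9887e+5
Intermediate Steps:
X = -157838/338637 (X = (173931 - 121*(179 - 46))/(-109688 - 228949) = (173931 - 121*133)/(-338637) = (173931 - 16093)*(-1/338637) = 157838*(-1/338637) = -157838/338637 ≈ -0.46610)
-325744/X + 368422/(-52447) = -325744/(-157838/338637) + 368422/(-52447) = -325744*(-338637/157838) + 368422*(-1/52447) = 55154485464/78919 - 368422/52447 = 2892658223634590/4139064793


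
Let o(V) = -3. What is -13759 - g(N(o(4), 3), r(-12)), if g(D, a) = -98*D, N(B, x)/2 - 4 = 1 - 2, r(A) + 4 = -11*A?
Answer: -13171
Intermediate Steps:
r(A) = -4 - 11*A
N(B, x) = 6 (N(B, x) = 8 + 2*(1 - 2) = 8 + 2*(-1) = 8 - 2 = 6)
-13759 - g(N(o(4), 3), r(-12)) = -13759 - (-98)*6 = -13759 - 1*(-588) = -13759 + 588 = -13171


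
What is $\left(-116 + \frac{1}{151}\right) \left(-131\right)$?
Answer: $\frac{2294465}{151} \approx 15195.0$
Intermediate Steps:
$\left(-116 + \frac{1}{151}\right) \left(-131\right) = \left(- \frac{17515}{151}\right) \left(-131\right) = \frac{2294465}{151}$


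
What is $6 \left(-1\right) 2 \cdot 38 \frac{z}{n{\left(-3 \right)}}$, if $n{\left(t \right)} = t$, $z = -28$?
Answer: $-4256$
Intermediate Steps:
$6 \left(-1\right) 2 \cdot 38 \frac{z}{n{\left(-3 \right)}} = 6 \left(-1\right) 2 \cdot 38 \left(- \frac{28}{-3}\right) = \left(-6\right) 2 \cdot 38 \left(\left(-28\right) \left(- \frac{1}{3}\right)\right) = \left(-12\right) 38 \cdot \frac{28}{3} = \left(-456\right) \frac{28}{3} = -4256$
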